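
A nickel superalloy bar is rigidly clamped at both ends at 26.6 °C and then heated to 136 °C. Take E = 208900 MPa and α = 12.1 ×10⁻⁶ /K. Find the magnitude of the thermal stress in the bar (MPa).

277 MPa

E = 208900 MPa = 208.9 GPa.
ΔT = 109.4 K. Constrained thermal stress σ = E·α·ΔT = 208.9×10³ MPa × 12.1×10⁻⁶ × 109.4 = 277 MPa (compressive).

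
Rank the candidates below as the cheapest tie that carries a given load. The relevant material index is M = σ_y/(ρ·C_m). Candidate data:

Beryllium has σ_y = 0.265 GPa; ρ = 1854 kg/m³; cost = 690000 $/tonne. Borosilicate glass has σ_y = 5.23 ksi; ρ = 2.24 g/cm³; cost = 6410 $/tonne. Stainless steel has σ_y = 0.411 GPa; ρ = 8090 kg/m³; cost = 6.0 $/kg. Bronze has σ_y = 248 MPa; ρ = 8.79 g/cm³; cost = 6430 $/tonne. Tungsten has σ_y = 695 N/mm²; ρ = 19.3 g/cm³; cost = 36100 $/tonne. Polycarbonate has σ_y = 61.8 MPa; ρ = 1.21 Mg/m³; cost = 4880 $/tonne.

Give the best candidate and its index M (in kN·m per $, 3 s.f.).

Putting every candidate on a common basis:
  beryllium: σ_y = 265.0 MPa, ρ = 1854 kg/m³, cost = 690.0 $/kg
  borosilicate glass: σ_y = 36.06 MPa, ρ = 2240 kg/m³, cost = 6.410 $/kg
  stainless steel: σ_y = 411.0 MPa, ρ = 8090 kg/m³, cost = 6.000 $/kg
  bronze: σ_y = 248.0 MPa, ρ = 8790 kg/m³, cost = 6.430 $/kg
  tungsten: σ_y = 695.0 MPa, ρ = 19300 kg/m³, cost = 36.10 $/kg
  polycarbonate: σ_y = 61.80 MPa, ρ = 1210 kg/m³, cost = 4.880 $/kg
  polycarbonate: M = 10.5 kN·m per $
  stainless steel: M = 8.47 kN·m per $
  bronze: M = 4.39 kN·m per $
  borosilicate glass: M = 2.51 kN·m per $
  tungsten: M = 0.998 kN·m per $
  beryllium: M = 0.207 kN·m per $
Polycarbonate ranks first.

polycarbonate, M = 10.5 kN·m per $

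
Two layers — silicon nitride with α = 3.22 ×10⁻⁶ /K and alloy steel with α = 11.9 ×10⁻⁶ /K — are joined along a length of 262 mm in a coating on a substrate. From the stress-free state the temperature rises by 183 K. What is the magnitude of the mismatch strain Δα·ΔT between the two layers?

Δα = |3.22 − 11.9|×10⁻⁶/K = 8.68×10⁻⁶/K.
Mismatch strain = Δα·ΔT = 8.68×10⁻⁶ × 183.0 = 1.59×10⁻³.

1.59×10⁻³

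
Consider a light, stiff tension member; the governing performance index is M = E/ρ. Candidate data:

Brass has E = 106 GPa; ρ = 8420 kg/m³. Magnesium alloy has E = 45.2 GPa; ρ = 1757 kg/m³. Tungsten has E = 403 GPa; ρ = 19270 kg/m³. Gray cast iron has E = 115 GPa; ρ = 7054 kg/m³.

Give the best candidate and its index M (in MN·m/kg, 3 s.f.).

Computing M directly (units already consistent):
  magnesium alloy: M = 25.7 MN·m/kg
  tungsten: M = 20.9 MN·m/kg
  gray cast iron: M = 16.3 MN·m/kg
  brass: M = 12.6 MN·m/kg
Highest index: magnesium alloy.

magnesium alloy, M = 25.7 MN·m/kg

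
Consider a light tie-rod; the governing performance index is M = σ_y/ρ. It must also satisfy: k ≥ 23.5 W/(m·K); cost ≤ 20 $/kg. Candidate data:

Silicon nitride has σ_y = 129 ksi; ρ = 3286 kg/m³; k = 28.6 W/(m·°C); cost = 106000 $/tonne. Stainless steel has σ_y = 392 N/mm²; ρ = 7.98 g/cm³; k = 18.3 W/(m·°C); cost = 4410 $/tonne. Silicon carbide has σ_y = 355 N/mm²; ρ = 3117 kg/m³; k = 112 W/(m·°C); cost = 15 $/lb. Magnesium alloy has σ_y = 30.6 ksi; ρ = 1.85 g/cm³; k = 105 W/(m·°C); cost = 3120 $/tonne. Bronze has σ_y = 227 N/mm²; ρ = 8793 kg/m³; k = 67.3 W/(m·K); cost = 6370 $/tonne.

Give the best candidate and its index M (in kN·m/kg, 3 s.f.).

Screen on constraints: k ≥ 23.5 W/(m·K); cost ≤ 20 $/kg. Survivors: magnesium alloy, bronze.
After converting to SI:
  magnesium alloy: σ_y = 211.0 MPa, ρ = 1850 kg/m³
  bronze: σ_y = 227.0 MPa, ρ = 8793 kg/m³
  magnesium alloy: M = 114 kN·m/kg
  bronze: M = 25.8 kN·m/kg
Magnesium alloy has the largest M.

magnesium alloy, M = 114 kN·m/kg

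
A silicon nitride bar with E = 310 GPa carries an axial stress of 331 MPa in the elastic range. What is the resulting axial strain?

1.07×10⁻³

ε = σ/E = 331 / 310000 = 1.07×10⁻³.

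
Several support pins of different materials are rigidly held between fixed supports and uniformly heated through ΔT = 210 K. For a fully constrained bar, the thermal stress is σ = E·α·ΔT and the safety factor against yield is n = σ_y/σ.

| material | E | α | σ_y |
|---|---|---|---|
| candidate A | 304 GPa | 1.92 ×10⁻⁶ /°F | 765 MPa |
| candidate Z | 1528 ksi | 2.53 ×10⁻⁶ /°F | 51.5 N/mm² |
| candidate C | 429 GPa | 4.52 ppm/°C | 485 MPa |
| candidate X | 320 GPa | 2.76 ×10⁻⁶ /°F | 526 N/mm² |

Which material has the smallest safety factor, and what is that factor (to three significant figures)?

candidate C, n = 1.19

With everything in SI (GPa, ×10⁻⁶/K, MPa):
  candidate A: E = 304.0, α = 3.46, σ_y = 765.0 → σ = 221 MPa, n = 3.47
  candidate Z: E = 10.54, α = 4.55, σ_y = 51.50 → σ = 10.1 MPa, n = 5.11
  candidate C: E = 429.0, α = 4.52, σ_y = 485.0 → σ = 407 MPa, n = 1.19
  candidate X: E = 320.0, α = 4.97, σ_y = 526.0 → σ = 334 MPa, n = 1.58
Candidate C has the lowest safety factor, n = 1.19.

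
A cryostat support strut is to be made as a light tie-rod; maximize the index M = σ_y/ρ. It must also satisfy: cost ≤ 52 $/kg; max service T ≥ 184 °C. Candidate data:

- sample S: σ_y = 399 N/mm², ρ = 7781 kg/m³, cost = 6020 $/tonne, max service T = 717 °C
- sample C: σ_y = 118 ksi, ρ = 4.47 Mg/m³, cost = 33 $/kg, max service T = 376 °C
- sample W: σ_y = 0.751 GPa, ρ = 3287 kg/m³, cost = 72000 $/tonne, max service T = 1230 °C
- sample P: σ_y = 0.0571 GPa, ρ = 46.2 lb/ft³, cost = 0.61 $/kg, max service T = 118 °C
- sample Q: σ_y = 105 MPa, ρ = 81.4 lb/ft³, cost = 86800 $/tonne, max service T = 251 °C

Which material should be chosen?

Screen on constraints: cost ≤ 52 $/kg; max service T ≥ 184 °C. Survivors: sample S, sample C.
In SI units:
  sample S: σ_y = 399.0 MPa, ρ = 7781 kg/m³
  sample C: σ_y = 813.6 MPa, ρ = 4470 kg/m³
  sample C: M = 182 kN·m/kg
  sample S: M = 51.3 kN·m/kg
Sample C has the largest M.

sample C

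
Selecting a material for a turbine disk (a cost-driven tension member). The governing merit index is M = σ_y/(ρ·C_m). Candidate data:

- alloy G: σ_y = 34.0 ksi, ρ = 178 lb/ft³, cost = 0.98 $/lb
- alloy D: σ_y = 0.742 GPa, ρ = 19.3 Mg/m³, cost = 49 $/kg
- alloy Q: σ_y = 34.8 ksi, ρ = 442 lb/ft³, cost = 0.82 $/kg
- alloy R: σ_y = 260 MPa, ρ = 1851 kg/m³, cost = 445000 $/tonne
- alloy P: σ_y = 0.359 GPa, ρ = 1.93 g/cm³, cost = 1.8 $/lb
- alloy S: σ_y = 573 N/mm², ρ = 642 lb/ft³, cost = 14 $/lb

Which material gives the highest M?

alloy P

Putting every candidate on a common basis:
  alloy G: σ_y = 234.4 MPa, ρ = 2851 kg/m³, cost = 2.160 $/kg
  alloy D: σ_y = 742.0 MPa, ρ = 19300 kg/m³, cost = 49.00 $/kg
  alloy Q: σ_y = 239.9 MPa, ρ = 7080 kg/m³, cost = 0.8200 $/kg
  alloy R: σ_y = 260.0 MPa, ρ = 1851 kg/m³, cost = 445.0 $/kg
  alloy P: σ_y = 359.0 MPa, ρ = 1930 kg/m³, cost = 3.968 $/kg
  alloy S: σ_y = 573.0 MPa, ρ = 10280 kg/m³, cost = 30.86 $/kg
  alloy P: M = 46.9 kN·m per $
  alloy Q: M = 41.3 kN·m per $
  alloy G: M = 38.1 kN·m per $
  alloy S: M = 1.81 kN·m per $
  alloy D: M = 0.785 kN·m per $
  alloy R: M = 0.316 kN·m per $
Alloy P has the largest M.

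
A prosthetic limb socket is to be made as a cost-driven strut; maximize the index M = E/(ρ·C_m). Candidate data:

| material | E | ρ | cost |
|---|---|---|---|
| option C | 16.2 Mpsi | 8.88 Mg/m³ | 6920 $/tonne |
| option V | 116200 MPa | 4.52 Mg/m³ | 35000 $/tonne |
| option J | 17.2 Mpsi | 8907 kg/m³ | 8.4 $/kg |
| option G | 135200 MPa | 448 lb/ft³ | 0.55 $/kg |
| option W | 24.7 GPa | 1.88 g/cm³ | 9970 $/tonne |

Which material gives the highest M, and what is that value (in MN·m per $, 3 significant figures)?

option G, M = 34.3 MN·m per $

In SI units:
  option C: E = 111.7 GPa, ρ = 8880 kg/m³, cost = 6.920 $/kg
  option V: E = 116.2 GPa, ρ = 4520 kg/m³, cost = 35.00 $/kg
  option J: E = 118.6 GPa, ρ = 8907 kg/m³, cost = 8.400 $/kg
  option G: E = 135.2 GPa, ρ = 7176 kg/m³, cost = 0.5500 $/kg
  option W: E = 24.70 GPa, ρ = 1880 kg/m³, cost = 9.970 $/kg
  option G: M = 34.3 MN·m per $
  option C: M = 1.82 MN·m per $
  option J: M = 1.59 MN·m per $
  option W: M = 1.32 MN·m per $
  option V: M = 0.735 MN·m per $
Option G ranks first.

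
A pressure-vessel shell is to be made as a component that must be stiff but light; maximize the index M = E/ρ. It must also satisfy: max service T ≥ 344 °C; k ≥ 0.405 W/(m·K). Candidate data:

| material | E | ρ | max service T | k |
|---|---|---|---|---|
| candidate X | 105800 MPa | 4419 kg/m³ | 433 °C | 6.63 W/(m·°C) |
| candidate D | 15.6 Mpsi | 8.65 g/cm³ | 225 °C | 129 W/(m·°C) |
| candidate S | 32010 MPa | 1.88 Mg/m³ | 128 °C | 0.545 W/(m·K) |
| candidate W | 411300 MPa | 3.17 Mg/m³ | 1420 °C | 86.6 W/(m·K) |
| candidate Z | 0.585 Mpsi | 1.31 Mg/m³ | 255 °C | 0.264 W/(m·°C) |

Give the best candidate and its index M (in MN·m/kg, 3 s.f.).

Screen on constraints: max service T ≥ 344 °C; k ≥ 0.405 W/(m·K). Survivors: candidate X, candidate W.
In SI units:
  candidate X: E = 105.8 GPa, ρ = 4419 kg/m³
  candidate W: E = 411.3 GPa, ρ = 3170 kg/m³
  candidate W: M = 130 MN·m/kg
  candidate X: M = 23.9 MN·m/kg
Candidate W ranks first.

candidate W, M = 130 MN·m/kg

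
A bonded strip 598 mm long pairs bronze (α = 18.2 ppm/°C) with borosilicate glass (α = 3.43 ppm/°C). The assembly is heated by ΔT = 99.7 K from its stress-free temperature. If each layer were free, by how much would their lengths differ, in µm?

Δα = |18.2 − 3.43|×10⁻⁶/K = 14.8×10⁻⁶/K.
ΔL_mismatch = Δα·L·ΔT = 14.8×10⁻⁶ × 598.0 mm × 99.7 K = 881 µm.

881 µm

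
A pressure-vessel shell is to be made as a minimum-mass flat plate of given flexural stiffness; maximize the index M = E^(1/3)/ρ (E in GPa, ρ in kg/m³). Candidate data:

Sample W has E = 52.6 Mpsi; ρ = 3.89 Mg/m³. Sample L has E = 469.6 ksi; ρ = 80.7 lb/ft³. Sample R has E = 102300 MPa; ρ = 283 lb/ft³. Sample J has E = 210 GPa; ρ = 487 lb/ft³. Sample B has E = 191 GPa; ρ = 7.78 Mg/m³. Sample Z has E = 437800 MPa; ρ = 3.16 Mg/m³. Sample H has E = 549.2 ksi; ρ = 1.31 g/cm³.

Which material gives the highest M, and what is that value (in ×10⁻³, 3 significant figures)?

In SI units:
  sample W: E = 362.7 GPa, ρ = 3890 kg/m³
  sample L: E = 3.238 GPa, ρ = 1293 kg/m³
  sample R: E = 102.3 GPa, ρ = 4533 kg/m³
  sample J: E = 210.0 GPa, ρ = 7801 kg/m³
  sample B: E = 191.0 GPa, ρ = 7780 kg/m³
  sample Z: E = 437.8 GPa, ρ = 3160 kg/m³
  sample H: E = 3.787 GPa, ρ = 1310 kg/m³
  sample Z: M = 2.40×10⁻³
  sample W: M = 1.83×10⁻³
  sample H: M = 1.19×10⁻³
  sample L: M = 1.14×10⁻³
  sample R: M = 1.03×10⁻³
  sample J: M = 0.762×10⁻³
  sample B: M = 0.740×10⁻³
Sample Z has the largest M.

sample Z, M = 2.40×10⁻³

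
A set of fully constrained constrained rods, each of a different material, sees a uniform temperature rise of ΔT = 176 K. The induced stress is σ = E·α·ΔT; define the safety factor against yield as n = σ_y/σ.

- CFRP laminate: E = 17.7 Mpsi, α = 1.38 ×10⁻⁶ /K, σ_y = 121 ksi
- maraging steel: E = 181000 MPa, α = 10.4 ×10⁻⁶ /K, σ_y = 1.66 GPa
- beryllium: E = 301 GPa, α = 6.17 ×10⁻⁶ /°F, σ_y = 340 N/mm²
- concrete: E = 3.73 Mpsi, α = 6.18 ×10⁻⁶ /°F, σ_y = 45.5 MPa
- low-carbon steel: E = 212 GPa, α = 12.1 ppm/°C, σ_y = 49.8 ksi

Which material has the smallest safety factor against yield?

beryllium

Per material, after unit conversion:
  CFRP laminate: E = 122.0, α = 1.38, σ_y = 834.3 → σ = 29.6 MPa, n = 28.1
  maraging steel: E = 181.0, α = 10.4, σ_y = 1660 → σ = 331 MPa, n = 5.01
  beryllium: E = 301.0, α = 11.1, σ_y = 340.0 → σ = 588 MPa, n = 0.578
  concrete: E = 25.72, α = 11.1, σ_y = 45.50 → σ = 50.4 MPa, n = 0.904
  low-carbon steel: E = 212.0, α = 12.1, σ_y = 343.4 → σ = 451 MPa, n = 0.761
Smallest n: beryllium with n = 0.578.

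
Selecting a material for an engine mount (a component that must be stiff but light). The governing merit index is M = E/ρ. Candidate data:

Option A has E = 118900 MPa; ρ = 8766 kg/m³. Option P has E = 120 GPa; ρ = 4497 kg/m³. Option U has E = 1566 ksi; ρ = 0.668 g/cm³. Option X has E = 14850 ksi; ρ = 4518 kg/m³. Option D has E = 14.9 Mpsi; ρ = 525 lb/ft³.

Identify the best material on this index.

In SI units:
  option A: E = 118.9 GPa, ρ = 8766 kg/m³
  option P: E = 120.0 GPa, ρ = 4497 kg/m³
  option U: E = 10.80 GPa, ρ = 668.0 kg/m³
  option X: E = 102.4 GPa, ρ = 4518 kg/m³
  option D: E = 102.7 GPa, ρ = 8410 kg/m³
  option P: M = 26.7 MN·m/kg
  option X: M = 22.7 MN·m/kg
  option U: M = 16.2 MN·m/kg
  option A: M = 13.6 MN·m/kg
  option D: M = 12.2 MN·m/kg
The maximum is for option P.

option P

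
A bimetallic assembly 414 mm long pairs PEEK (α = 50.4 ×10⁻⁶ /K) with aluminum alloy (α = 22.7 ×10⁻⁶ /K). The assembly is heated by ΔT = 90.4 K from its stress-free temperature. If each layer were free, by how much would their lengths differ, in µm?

1040 µm

Δα = |50.4 − 22.7|×10⁻⁶/K = 27.7×10⁻⁶/K.
ΔL_mismatch = Δα·L·ΔT = 27.7×10⁻⁶ × 414.0 mm × 90.4 K = 1040 µm.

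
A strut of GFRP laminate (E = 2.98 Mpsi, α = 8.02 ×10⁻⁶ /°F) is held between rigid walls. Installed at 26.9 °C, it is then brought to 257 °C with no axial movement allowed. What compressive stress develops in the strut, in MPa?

E = 2.98 Mpsi = 20.55 GPa.
α = 8.02×10⁻⁶/°F × 9/5 = 14.4×10⁻⁶/K.
ΔT = 230.1 K. Constrained thermal stress σ = E·α·ΔT = 20.55×10³ MPa × 14.4×10⁻⁶ × 230.1 = 68.2 MPa (compressive).

68.2 MPa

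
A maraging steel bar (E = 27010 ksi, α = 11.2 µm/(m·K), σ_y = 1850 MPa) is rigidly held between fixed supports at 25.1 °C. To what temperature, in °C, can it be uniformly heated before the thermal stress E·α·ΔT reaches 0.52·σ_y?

E = 27010 ksi = 186.2 GPa.
E·α·ΔT = 962.0 MPa ⇒ ΔT = 962.0 / (186.2×10³ × 11.2×10⁻⁶) = 461.2 K.
T = 25.1 + 461.2 = 486.3 °C.

486 °C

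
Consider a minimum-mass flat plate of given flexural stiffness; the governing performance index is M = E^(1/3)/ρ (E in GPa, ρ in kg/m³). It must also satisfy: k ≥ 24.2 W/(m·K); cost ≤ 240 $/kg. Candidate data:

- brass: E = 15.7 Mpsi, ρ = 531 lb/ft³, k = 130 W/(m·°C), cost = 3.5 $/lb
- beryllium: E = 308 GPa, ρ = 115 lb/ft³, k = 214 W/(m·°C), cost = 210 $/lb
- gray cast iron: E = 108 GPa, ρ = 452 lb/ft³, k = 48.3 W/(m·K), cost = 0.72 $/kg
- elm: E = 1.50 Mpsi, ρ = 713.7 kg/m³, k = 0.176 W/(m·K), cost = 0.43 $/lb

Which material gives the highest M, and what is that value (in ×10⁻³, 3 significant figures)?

Screen on constraints: k ≥ 24.2 W/(m·K); cost ≤ 240 $/kg. Survivors: brass, gray cast iron.
Putting every candidate on a common basis:
  brass: E = 108.2 GPa, ρ = 8506 kg/m³
  gray cast iron: E = 108.0 GPa, ρ = 7240 kg/m³
  gray cast iron: M = 0.658×10⁻³
  brass: M = 0.560×10⁻³
The maximum is for gray cast iron.

gray cast iron, M = 0.658×10⁻³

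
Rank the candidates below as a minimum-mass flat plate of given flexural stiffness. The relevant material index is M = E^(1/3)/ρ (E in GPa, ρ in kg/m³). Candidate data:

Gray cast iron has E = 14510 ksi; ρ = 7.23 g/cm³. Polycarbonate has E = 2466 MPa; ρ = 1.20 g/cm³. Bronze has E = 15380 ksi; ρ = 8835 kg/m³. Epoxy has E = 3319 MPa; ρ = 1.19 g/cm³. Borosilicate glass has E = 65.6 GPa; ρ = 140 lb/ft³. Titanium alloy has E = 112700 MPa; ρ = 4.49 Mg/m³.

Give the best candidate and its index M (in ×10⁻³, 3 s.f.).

Putting every candidate on a common basis:
  gray cast iron: E = 100.0 GPa, ρ = 7230 kg/m³
  polycarbonate: E = 2.466 GPa, ρ = 1200 kg/m³
  bronze: E = 106.0 GPa, ρ = 8835 kg/m³
  epoxy: E = 3.319 GPa, ρ = 1190 kg/m³
  borosilicate glass: E = 65.60 GPa, ρ = 2243 kg/m³
  titanium alloy: E = 112.7 GPa, ρ = 4490 kg/m³
  borosilicate glass: M = 1.80×10⁻³
  epoxy: M = 1.25×10⁻³
  polycarbonate: M = 1.13×10⁻³
  titanium alloy: M = 1.08×10⁻³
  gray cast iron: M = 0.642×10⁻³
  bronze: M = 0.536×10⁻³
Borosilicate glass ranks first.

borosilicate glass, M = 1.80×10⁻³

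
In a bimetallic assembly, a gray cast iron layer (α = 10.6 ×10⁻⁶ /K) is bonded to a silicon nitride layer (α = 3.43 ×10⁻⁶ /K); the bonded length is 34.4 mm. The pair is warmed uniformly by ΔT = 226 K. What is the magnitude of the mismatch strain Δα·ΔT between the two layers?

Δα = |10.6 − 3.43|×10⁻⁶/K = 7.17×10⁻⁶/K.
Mismatch strain = Δα·ΔT = 7.17×10⁻⁶ × 226.0 = 1.62×10⁻³.

1.62×10⁻³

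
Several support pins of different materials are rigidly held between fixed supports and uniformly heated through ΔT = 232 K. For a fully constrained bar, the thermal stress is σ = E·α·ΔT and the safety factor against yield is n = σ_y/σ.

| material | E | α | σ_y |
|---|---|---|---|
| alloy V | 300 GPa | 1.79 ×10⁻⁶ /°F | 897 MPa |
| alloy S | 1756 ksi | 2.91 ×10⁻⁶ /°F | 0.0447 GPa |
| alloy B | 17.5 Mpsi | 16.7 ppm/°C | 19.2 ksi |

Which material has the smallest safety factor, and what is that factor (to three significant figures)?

alloy B, n = 0.283

Per material, after unit conversion:
  alloy V: E = 300.0, α = 3.22, σ_y = 897.0 → σ = 224 MPa, n = 4.00
  alloy S: E = 12.11, α = 5.24, σ_y = 44.70 → σ = 14.7 MPa, n = 3.04
  alloy B: E = 120.7, α = 16.7, σ_y = 132.4 → σ = 467 MPa, n = 0.283
Smallest n: alloy B with n = 0.283.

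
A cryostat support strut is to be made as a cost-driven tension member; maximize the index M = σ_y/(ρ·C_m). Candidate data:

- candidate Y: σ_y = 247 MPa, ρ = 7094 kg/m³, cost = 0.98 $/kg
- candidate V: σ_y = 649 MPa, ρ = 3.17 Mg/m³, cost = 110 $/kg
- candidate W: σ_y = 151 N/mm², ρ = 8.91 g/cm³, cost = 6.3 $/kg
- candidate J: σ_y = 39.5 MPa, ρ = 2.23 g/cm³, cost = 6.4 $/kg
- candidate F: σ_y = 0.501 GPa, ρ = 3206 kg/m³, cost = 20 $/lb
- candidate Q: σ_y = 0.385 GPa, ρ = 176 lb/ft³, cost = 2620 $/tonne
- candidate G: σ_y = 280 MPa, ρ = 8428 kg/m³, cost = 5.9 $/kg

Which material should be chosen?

Putting every candidate on a common basis:
  candidate Y: σ_y = 247.0 MPa, ρ = 7094 kg/m³, cost = 0.9800 $/kg
  candidate V: σ_y = 649.0 MPa, ρ = 3170 kg/m³, cost = 110.0 $/kg
  candidate W: σ_y = 151.0 MPa, ρ = 8910 kg/m³, cost = 6.300 $/kg
  candidate J: σ_y = 39.50 MPa, ρ = 2230 kg/m³, cost = 6.400 $/kg
  candidate F: σ_y = 501.0 MPa, ρ = 3206 kg/m³, cost = 44.09 $/kg
  candidate Q: σ_y = 385.0 MPa, ρ = 2819 kg/m³, cost = 2.620 $/kg
  candidate G: σ_y = 280.0 MPa, ρ = 8428 kg/m³, cost = 5.900 $/kg
  candidate Q: M = 52.1 kN·m per $
  candidate Y: M = 35.5 kN·m per $
  candidate G: M = 5.63 kN·m per $
  candidate F: M = 3.54 kN·m per $
  candidate J: M = 2.77 kN·m per $
  candidate W: M = 2.69 kN·m per $
  candidate V: M = 1.86 kN·m per $
Candidate Q has the largest M.

candidate Q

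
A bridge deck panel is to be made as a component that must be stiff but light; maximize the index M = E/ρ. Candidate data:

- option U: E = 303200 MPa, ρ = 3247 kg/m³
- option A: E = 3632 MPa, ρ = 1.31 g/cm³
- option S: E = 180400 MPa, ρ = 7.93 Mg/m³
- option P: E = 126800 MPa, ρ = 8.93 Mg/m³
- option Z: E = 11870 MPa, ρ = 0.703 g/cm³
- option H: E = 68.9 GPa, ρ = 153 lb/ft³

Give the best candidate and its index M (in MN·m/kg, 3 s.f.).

Putting every candidate on a common basis:
  option U: E = 303.2 GPa, ρ = 3247 kg/m³
  option A: E = 3.632 GPa, ρ = 1310 kg/m³
  option S: E = 180.4 GPa, ρ = 7930 kg/m³
  option P: E = 126.8 GPa, ρ = 8930 kg/m³
  option Z: E = 11.87 GPa, ρ = 703.0 kg/m³
  option H: E = 68.90 GPa, ρ = 2451 kg/m³
  option U: M = 93.4 MN·m/kg
  option H: M = 28.1 MN·m/kg
  option S: M = 22.7 MN·m/kg
  option Z: M = 16.9 MN·m/kg
  option P: M = 14.2 MN·m/kg
  option A: M = 2.77 MN·m/kg
Highest index: option U.

option U, M = 93.4 MN·m/kg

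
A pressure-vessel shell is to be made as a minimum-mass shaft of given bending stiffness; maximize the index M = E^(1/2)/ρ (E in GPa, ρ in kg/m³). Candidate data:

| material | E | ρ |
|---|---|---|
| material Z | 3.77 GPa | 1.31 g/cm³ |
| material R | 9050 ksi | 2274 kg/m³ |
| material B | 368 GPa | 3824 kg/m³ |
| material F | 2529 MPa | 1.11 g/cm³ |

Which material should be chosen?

Convert each candidate to consistent units, then evaluate M:
  material Z: E = 3.770 GPa, ρ = 1310 kg/m³
  material R: E = 62.40 GPa, ρ = 2274 kg/m³
  material B: E = 368.0 GPa, ρ = 3824 kg/m³
  material F: E = 2.529 GPa, ρ = 1110 kg/m³
  material B: M = 5.02×10⁻³
  material R: M = 3.47×10⁻³
  material Z: M = 1.48×10⁻³
  material F: M = 1.43×10⁻³
Material B has the largest M.

material B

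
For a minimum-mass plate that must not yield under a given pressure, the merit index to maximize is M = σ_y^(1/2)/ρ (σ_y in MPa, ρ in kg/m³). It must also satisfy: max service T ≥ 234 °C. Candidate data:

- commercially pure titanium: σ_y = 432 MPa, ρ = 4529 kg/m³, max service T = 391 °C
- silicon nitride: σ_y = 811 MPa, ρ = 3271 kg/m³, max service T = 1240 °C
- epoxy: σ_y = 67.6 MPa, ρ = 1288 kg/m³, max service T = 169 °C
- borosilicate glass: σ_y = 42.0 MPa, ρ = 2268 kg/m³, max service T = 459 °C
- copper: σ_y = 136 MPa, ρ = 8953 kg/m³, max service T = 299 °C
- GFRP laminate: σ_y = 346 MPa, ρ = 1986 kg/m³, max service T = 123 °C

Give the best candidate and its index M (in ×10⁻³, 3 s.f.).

silicon nitride, M = 8.71×10⁻³

Screen on constraints: max service T ≥ 234 °C. Survivors: commercially pure titanium, silicon nitride, borosilicate glass, copper.
Computing M directly (units already consistent):
  silicon nitride: M = 8.71×10⁻³
  commercially pure titanium: M = 4.59×10⁻³
  borosilicate glass: M = 2.86×10⁻³
  copper: M = 1.30×10⁻³
The maximum is for silicon nitride.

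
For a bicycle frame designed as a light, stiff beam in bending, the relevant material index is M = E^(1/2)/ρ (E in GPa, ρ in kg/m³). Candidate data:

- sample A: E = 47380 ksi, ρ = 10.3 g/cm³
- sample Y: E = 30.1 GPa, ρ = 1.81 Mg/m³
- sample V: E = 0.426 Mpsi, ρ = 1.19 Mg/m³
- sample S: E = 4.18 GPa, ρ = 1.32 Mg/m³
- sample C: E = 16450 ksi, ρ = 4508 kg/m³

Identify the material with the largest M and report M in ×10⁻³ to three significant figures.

sample Y, M = 3.03×10⁻³

Normalizing units and computing the index:
  sample A: E = 326.7 GPa, ρ = 10300 kg/m³
  sample Y: E = 30.10 GPa, ρ = 1810 kg/m³
  sample V: E = 2.937 GPa, ρ = 1190 kg/m³
  sample S: E = 4.180 GPa, ρ = 1320 kg/m³
  sample C: E = 113.4 GPa, ρ = 4508 kg/m³
  sample Y: M = 3.03×10⁻³
  sample C: M = 2.36×10⁻³
  sample A: M = 1.75×10⁻³
  sample S: M = 1.55×10⁻³
  sample V: M = 1.44×10⁻³
Sample Y ranks first.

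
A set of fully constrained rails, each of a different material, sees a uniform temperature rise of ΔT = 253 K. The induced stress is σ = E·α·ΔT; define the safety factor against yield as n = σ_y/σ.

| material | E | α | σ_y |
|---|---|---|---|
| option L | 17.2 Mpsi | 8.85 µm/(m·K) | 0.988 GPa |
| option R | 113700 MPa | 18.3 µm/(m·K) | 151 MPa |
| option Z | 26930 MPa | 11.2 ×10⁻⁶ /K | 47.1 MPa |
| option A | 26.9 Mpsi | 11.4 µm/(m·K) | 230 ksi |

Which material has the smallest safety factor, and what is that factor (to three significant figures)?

Converting E to GPa, α to ×10⁻⁶/K, σ_y to MPa, then σ and n for each:
  option L: E = 118.6, α = 8.85, σ_y = 988.0 → σ = 266 MPa, n = 3.72
  option R: E = 113.7, α = 18.3, σ_y = 151.0 → σ = 526 MPa, n = 0.287
  option Z: E = 26.93, α = 11.2, σ_y = 47.10 → σ = 76.3 MPa, n = 0.617
  option A: E = 185.5, α = 11.4, σ_y = 1586 → σ = 535 MPa, n = 2.96
Smallest n: option R with n = 0.287.

option R, n = 0.287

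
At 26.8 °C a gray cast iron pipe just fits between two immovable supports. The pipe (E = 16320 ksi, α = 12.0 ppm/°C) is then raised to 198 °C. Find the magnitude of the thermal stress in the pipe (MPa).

E = 16320 ksi = 112.5 GPa.
ΔT = 171.2 K. Constrained thermal stress σ = E·α·ΔT = 112.5×10³ MPa × 12.0×10⁻⁶ × 171.2 = 231 MPa (compressive).

231 MPa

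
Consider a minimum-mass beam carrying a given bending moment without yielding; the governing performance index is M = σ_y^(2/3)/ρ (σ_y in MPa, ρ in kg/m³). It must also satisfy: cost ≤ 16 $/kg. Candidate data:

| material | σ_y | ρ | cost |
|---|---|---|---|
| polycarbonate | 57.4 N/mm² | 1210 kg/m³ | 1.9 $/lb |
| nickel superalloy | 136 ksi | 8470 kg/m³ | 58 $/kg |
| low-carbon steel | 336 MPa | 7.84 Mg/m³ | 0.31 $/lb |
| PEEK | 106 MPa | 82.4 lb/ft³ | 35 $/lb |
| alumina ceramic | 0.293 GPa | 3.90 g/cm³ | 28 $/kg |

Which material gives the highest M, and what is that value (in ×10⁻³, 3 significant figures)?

polycarbonate, M = 12.3×10⁻³

Screen on constraints: cost ≤ 16 $/kg. Survivors: polycarbonate, low-carbon steel.
After converting to SI:
  polycarbonate: σ_y = 57.40 MPa, ρ = 1210 kg/m³
  low-carbon steel: σ_y = 336.0 MPa, ρ = 7840 kg/m³
  polycarbonate: M = 12.3×10⁻³
  low-carbon steel: M = 6.16×10⁻³
Polycarbonate has the largest M.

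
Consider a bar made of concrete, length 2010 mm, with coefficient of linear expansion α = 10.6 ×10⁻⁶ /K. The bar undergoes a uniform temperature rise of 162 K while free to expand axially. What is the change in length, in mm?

ΔL = α·L₀·ΔT = 10.6×10⁻⁶ × 2010 mm × 162.0 K = 3.45 mm.

3.45 mm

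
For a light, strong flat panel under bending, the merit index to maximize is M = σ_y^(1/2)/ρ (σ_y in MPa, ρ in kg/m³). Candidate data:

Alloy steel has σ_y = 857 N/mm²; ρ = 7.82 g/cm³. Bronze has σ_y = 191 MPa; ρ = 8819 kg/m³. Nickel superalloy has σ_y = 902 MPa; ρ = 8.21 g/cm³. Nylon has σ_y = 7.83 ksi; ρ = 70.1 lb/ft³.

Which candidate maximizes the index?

Normalizing units and computing the index:
  alloy steel: σ_y = 857.0 MPa, ρ = 7820 kg/m³
  bronze: σ_y = 191.0 MPa, ρ = 8819 kg/m³
  nickel superalloy: σ_y = 902.0 MPa, ρ = 8210 kg/m³
  nylon: σ_y = 53.99 MPa, ρ = 1123 kg/m³
  nylon: M = 6.54×10⁻³
  alloy steel: M = 3.74×10⁻³
  nickel superalloy: M = 3.66×10⁻³
  bronze: M = 1.57×10⁻³
Highest index: nylon.

nylon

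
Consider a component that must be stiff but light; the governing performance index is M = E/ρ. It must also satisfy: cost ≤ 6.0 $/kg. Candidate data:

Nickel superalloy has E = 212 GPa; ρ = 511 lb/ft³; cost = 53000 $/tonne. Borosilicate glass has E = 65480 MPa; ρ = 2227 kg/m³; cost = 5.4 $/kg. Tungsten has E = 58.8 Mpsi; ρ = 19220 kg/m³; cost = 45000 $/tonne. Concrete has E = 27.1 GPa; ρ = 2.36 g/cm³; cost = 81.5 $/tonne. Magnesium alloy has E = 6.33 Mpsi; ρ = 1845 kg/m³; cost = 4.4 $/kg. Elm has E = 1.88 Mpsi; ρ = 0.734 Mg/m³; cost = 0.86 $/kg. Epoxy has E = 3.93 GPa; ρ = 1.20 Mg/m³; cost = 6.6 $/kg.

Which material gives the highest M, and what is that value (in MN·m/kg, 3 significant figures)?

Screen on constraints: cost ≤ 6.0 $/kg. Survivors: borosilicate glass, concrete, magnesium alloy, elm.
In SI units:
  borosilicate glass: E = 65.48 GPa, ρ = 2227 kg/m³
  concrete: E = 27.10 GPa, ρ = 2360 kg/m³
  magnesium alloy: E = 43.64 GPa, ρ = 1845 kg/m³
  elm: E = 12.96 GPa, ρ = 734.0 kg/m³
  borosilicate glass: M = 29.4 MN·m/kg
  magnesium alloy: M = 23.7 MN·m/kg
  elm: M = 17.7 MN·m/kg
  concrete: M = 11.5 MN·m/kg
The maximum is for borosilicate glass.

borosilicate glass, M = 29.4 MN·m/kg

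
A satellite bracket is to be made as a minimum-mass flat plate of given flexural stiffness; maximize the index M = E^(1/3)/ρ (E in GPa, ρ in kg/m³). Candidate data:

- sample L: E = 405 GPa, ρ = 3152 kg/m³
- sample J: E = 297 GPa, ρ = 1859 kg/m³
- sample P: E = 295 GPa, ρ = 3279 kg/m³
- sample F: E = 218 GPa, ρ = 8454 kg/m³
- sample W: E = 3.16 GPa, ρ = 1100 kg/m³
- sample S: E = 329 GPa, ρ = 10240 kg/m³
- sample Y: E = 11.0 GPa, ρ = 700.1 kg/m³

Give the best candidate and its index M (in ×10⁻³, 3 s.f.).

Computing M directly (units already consistent):
  sample J: M = 3.59×10⁻³
  sample Y: M = 3.18×10⁻³
  sample L: M = 2.35×10⁻³
  sample P: M = 2.03×10⁻³
  sample W: M = 1.33×10⁻³
  sample F: M = 0.712×10⁻³
  sample S: M = 0.674×10⁻³
Sample J has the largest M.

sample J, M = 3.59×10⁻³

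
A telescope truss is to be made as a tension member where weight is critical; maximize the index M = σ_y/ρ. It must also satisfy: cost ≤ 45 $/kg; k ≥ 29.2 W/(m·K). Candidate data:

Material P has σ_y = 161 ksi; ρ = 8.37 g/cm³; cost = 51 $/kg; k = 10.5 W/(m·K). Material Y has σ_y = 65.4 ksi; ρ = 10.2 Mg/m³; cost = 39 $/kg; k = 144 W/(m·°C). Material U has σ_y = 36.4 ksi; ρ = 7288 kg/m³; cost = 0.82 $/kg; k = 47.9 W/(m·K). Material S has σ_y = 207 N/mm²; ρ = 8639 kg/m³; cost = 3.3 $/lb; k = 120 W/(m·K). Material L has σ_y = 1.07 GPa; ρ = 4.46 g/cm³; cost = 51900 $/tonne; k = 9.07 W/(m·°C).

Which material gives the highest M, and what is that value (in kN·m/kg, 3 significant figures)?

Screen on constraints: cost ≤ 45 $/kg; k ≥ 29.2 W/(m·K). Survivors: material Y, material U, material S.
Putting every candidate on a common basis:
  material Y: σ_y = 450.9 MPa, ρ = 10200 kg/m³
  material U: σ_y = 251.0 MPa, ρ = 7288 kg/m³
  material S: σ_y = 207.0 MPa, ρ = 8639 kg/m³
  material Y: M = 44.2 kN·m/kg
  material U: M = 34.4 kN·m/kg
  material S: M = 24.0 kN·m/kg
The maximum is for material Y.

material Y, M = 44.2 kN·m/kg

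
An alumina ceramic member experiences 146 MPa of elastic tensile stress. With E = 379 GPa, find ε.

ε = σ/E = 146 / 379000 = 3.85×10⁻⁴.

3.85×10⁻⁴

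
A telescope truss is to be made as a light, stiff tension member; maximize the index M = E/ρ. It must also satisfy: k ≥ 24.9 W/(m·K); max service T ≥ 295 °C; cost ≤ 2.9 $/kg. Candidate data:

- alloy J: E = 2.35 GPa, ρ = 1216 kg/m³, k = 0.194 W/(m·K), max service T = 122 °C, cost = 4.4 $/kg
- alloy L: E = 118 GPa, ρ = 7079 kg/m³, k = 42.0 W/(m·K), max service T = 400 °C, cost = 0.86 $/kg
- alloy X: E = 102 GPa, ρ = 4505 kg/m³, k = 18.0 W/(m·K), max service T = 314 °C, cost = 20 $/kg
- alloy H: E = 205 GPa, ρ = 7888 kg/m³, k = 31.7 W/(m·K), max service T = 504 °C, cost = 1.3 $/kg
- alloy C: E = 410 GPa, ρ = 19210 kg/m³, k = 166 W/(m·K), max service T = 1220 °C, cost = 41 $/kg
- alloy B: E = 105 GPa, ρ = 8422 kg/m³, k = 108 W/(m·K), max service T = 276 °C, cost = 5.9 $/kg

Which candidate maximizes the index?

alloy H

Screen on constraints: k ≥ 24.9 W/(m·K); max service T ≥ 295 °C; cost ≤ 2.9 $/kg. Survivors: alloy L, alloy H.
Computing M directly (units already consistent):
  alloy H: M = 26.0 MN·m/kg
  alloy L: M = 16.7 MN·m/kg
The maximum is for alloy H.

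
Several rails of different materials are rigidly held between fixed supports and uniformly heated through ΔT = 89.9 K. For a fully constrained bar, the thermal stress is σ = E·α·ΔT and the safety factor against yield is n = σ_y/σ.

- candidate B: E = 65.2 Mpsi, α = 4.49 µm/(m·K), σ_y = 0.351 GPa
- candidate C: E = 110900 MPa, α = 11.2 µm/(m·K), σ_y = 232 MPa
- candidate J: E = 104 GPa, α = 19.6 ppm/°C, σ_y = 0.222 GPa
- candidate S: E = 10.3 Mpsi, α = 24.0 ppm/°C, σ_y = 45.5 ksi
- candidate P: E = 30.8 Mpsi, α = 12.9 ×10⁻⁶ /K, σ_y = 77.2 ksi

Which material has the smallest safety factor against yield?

Per material, after unit conversion:
  candidate B: E = 449.5, α = 4.49, σ_y = 351.0 → σ = 181 MPa, n = 1.93
  candidate C: E = 110.9, α = 11.2, σ_y = 232.0 → σ = 112 MPa, n = 2.08
  candidate J: E = 104.0, α = 19.6, σ_y = 222.0 → σ = 183 MPa, n = 1.21
  candidate S: E = 71.02, α = 24.0, σ_y = 313.7 → σ = 153 MPa, n = 2.05
  candidate P: E = 212.4, α = 12.9, σ_y = 532.3 → σ = 246 MPa, n = 2.16
Smallest n: candidate J with n = 1.21.

candidate J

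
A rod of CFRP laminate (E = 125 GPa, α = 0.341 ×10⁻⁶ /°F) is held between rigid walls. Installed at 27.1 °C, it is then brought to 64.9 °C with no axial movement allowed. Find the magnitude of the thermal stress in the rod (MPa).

2.90 MPa

α = 0.341×10⁻⁶/°F × 9/5 = 0.614×10⁻⁶/K.
ΔT = 37.80 K. Constrained thermal stress σ = E·α·ΔT = 125.0×10³ MPa × 0.614×10⁻⁶ × 37.80 = 2.90 MPa (compressive).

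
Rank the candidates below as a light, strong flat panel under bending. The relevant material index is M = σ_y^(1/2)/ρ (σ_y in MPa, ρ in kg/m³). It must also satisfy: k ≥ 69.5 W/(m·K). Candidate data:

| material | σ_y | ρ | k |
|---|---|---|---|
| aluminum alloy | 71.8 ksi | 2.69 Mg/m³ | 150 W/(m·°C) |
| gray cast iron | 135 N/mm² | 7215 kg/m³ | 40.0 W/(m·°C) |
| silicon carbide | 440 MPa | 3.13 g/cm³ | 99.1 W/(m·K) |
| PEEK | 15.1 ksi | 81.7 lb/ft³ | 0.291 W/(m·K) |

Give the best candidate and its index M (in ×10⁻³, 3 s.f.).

Screen on constraints: k ≥ 69.5 W/(m·K). Survivors: aluminum alloy, silicon carbide.
After converting to SI:
  aluminum alloy: σ_y = 495.0 MPa, ρ = 2690 kg/m³
  silicon carbide: σ_y = 440.0 MPa, ρ = 3130 kg/m³
  aluminum alloy: M = 8.27×10⁻³
  silicon carbide: M = 6.70×10⁻³
Aluminum alloy has the largest M.

aluminum alloy, M = 8.27×10⁻³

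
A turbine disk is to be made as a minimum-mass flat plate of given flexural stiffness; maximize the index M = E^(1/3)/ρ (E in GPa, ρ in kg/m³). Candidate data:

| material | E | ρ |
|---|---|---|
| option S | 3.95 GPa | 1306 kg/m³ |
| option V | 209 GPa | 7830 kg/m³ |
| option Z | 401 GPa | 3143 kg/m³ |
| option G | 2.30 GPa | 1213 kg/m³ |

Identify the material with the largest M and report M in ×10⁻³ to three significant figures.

Evaluate M for each candidate:
  option Z: M = 2.35×10⁻³
  option S: M = 1.21×10⁻³
  option G: M = 1.09×10⁻³
  option V: M = 0.758×10⁻³
The maximum is for option Z.

option Z, M = 2.35×10⁻³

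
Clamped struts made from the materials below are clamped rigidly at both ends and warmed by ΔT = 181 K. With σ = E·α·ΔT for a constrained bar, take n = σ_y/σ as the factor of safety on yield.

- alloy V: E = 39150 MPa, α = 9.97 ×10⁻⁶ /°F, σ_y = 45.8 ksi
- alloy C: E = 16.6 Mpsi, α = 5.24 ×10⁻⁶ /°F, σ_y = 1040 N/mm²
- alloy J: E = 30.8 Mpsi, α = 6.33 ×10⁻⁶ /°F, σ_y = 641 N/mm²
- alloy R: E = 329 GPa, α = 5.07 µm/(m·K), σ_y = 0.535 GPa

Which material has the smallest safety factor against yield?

With everything in SI (GPa, ×10⁻⁶/K, MPa):
  alloy V: E = 39.15, α = 17.9, σ_y = 315.8 → σ = 127 MPa, n = 2.48
  alloy C: E = 114.5, α = 9.43, σ_y = 1040 → σ = 195 MPa, n = 5.32
  alloy J: E = 212.4, α = 11.4, σ_y = 641.0 → σ = 438 MPa, n = 1.46
  alloy R: E = 329.0, α = 5.07, σ_y = 535.0 → σ = 302 MPa, n = 1.77
Alloy J has the lowest safety factor, n = 1.46.

alloy J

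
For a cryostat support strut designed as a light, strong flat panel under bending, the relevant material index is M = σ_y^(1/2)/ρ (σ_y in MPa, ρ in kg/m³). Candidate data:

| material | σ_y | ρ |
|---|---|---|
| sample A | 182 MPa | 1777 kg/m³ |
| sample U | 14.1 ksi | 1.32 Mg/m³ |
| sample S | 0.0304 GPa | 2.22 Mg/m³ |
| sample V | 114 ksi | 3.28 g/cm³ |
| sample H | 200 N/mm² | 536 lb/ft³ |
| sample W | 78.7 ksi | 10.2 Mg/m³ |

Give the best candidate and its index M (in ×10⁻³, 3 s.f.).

sample V, M = 8.55×10⁻³

In SI units:
  sample A: σ_y = 182.0 MPa, ρ = 1777 kg/m³
  sample U: σ_y = 97.22 MPa, ρ = 1320 kg/m³
  sample S: σ_y = 30.40 MPa, ρ = 2220 kg/m³
  sample V: σ_y = 786.0 MPa, ρ = 3280 kg/m³
  sample H: σ_y = 200.0 MPa, ρ = 8586 kg/m³
  sample W: σ_y = 542.6 MPa, ρ = 10200 kg/m³
  sample V: M = 8.55×10⁻³
  sample A: M = 7.59×10⁻³
  sample U: M = 7.47×10⁻³
  sample S: M = 2.48×10⁻³
  sample W: M = 2.28×10⁻³
  sample H: M = 1.65×10⁻³
Sample V has the largest M.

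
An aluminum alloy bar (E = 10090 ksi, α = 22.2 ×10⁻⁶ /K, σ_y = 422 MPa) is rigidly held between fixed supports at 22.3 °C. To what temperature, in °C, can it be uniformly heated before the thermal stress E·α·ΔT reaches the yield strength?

296 °C

E = 10090 ksi = 69.57 GPa.
E·α·ΔT = 422.0 MPa ⇒ ΔT = 422.0 / (69.57×10³ × 22.2×10⁻⁶) = 273.2 K.
T = 22.3 + 273.2 = 295.5 °C.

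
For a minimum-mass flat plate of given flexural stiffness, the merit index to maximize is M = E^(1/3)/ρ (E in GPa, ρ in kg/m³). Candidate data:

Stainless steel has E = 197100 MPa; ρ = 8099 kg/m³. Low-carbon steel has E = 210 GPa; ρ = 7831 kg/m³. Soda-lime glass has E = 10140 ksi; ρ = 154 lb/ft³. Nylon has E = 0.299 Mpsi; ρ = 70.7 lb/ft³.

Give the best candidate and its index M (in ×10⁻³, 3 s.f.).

Normalizing units and computing the index:
  stainless steel: E = 197.1 GPa, ρ = 8099 kg/m³
  low-carbon steel: E = 210.0 GPa, ρ = 7831 kg/m³
  soda-lime glass: E = 69.91 GPa, ρ = 2467 kg/m³
  nylon: E = 2.062 GPa, ρ = 1133 kg/m³
  soda-lime glass: M = 1.67×10⁻³
  nylon: M = 1.12×10⁻³
  low-carbon steel: M = 0.759×10⁻³
  stainless steel: M = 0.719×10⁻³
Soda-lime glass ranks first.

soda-lime glass, M = 1.67×10⁻³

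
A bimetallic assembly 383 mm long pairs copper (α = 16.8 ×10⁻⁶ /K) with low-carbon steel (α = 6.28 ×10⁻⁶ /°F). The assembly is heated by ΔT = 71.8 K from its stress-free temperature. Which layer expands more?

copper

low-carbon steel: α = 6.28×10⁻⁶/°F × 9/5 = 11.3×10⁻⁶/K.
α(copper) = 16.8×10⁻⁶/K vs α(low-carbon steel) = 11.3×10⁻⁶/K.
Higher α expands more for the same ΔT: copper.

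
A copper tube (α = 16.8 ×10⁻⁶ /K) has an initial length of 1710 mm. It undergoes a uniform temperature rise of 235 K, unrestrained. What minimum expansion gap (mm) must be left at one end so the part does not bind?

6.75 mm

ΔL = α·L₀·ΔT = 16.8×10⁻⁶ × 1710 mm × 235.0 K = 6.75 mm.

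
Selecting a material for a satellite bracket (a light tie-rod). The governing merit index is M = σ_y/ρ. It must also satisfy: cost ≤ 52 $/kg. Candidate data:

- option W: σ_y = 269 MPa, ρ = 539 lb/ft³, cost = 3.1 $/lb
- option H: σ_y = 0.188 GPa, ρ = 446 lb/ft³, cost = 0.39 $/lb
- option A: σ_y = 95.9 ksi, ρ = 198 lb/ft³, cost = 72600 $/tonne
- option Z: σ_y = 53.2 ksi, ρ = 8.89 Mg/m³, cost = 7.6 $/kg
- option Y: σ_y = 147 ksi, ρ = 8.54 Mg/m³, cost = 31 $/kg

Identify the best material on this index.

Screen on constraints: cost ≤ 52 $/kg. Survivors: option W, option H, option Z, option Y.
Convert each candidate to consistent units, then evaluate M:
  option W: σ_y = 269.0 MPa, ρ = 8634 kg/m³
  option H: σ_y = 188.0 MPa, ρ = 7144 kg/m³
  option Z: σ_y = 366.8 MPa, ρ = 8890 kg/m³
  option Y: σ_y = 1014 MPa, ρ = 8540 kg/m³
  option Y: M = 119 kN·m/kg
  option Z: M = 41.3 kN·m/kg
  option W: M = 31.2 kN·m/kg
  option H: M = 26.3 kN·m/kg
Highest index: option Y.

option Y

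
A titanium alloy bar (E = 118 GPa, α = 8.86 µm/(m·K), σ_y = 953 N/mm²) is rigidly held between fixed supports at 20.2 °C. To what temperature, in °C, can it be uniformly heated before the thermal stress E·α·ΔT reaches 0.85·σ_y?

σ_y = 953 N/mm² = 953.0 MPa.
E·α·ΔT = 810.0 MPa ⇒ ΔT = 810.0 / (118.0×10³ × 8.86×10⁻⁶) = 774.8 K.
T = 20.2 + 774.8 = 795.0 °C.

795 °C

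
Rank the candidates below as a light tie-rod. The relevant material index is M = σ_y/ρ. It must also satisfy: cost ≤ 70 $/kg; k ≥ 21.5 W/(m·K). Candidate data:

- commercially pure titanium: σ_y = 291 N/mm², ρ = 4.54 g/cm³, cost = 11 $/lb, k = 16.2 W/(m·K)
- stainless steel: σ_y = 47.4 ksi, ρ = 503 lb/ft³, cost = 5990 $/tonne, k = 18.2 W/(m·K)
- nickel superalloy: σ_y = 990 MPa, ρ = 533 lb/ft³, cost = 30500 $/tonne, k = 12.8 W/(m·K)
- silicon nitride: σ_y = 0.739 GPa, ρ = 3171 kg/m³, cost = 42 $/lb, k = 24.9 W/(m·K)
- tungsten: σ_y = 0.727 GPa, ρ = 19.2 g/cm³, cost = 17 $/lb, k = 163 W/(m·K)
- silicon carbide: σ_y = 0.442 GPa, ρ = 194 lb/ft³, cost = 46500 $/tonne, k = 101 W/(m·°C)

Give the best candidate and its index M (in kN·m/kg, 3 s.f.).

Screen on constraints: cost ≤ 70 $/kg; k ≥ 21.5 W/(m·K). Survivors: tungsten, silicon carbide.
In SI units:
  tungsten: σ_y = 727.0 MPa, ρ = 19200 kg/m³
  silicon carbide: σ_y = 442.0 MPa, ρ = 3108 kg/m³
  silicon carbide: M = 142 kN·m/kg
  tungsten: M = 37.9 kN·m/kg
Silicon carbide ranks first.

silicon carbide, M = 142 kN·m/kg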